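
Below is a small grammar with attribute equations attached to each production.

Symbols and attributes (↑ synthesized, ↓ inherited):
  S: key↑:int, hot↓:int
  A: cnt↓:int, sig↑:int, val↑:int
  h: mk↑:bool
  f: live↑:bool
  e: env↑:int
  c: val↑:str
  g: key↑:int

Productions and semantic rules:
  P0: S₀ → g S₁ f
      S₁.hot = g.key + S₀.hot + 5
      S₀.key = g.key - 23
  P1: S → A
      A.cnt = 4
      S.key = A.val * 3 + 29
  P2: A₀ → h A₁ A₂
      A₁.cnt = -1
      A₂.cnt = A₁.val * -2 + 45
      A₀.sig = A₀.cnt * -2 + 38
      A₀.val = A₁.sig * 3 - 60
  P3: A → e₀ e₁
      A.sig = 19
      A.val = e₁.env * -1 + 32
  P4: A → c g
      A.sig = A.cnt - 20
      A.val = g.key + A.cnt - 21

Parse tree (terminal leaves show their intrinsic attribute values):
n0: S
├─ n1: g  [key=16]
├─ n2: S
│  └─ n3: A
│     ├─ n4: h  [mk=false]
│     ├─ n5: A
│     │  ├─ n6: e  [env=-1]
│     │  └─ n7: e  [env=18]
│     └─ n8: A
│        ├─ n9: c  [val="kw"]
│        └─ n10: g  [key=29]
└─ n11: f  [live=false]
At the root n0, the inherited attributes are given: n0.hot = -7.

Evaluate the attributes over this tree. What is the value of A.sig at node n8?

-3

1. n0.hot = -7  [given at root]
2. n1.key = 16  [terminal]
3. n2.hot = 14  [g.key + S₀.hot + 5]
4. n3.cnt = 4  [4]
5. n4.mk = false  [terminal]
6. n5.cnt = -1  [-1]
7. n6.env = -1  [terminal]
8. n7.env = 18  [terminal]
9. n5.sig = 19  [19]
10. n5.val = 14  [e₁.env * -1 + 32]
11. n8.cnt = 17  [A₁.val * -2 + 45]
12. n9.val = "kw"  [terminal]
13. n10.key = 29  [terminal]
14. n8.sig = -3  [A.cnt - 20]
15. n8.val = 25  [g.key + A.cnt - 21]
16. n3.sig = 30  [A₀.cnt * -2 + 38]
17. n3.val = -3  [A₁.sig * 3 - 60]
18. n2.key = 20  [A.val * 3 + 29]
19. n11.live = false  [terminal]
20. n0.key = -7  [g.key - 23]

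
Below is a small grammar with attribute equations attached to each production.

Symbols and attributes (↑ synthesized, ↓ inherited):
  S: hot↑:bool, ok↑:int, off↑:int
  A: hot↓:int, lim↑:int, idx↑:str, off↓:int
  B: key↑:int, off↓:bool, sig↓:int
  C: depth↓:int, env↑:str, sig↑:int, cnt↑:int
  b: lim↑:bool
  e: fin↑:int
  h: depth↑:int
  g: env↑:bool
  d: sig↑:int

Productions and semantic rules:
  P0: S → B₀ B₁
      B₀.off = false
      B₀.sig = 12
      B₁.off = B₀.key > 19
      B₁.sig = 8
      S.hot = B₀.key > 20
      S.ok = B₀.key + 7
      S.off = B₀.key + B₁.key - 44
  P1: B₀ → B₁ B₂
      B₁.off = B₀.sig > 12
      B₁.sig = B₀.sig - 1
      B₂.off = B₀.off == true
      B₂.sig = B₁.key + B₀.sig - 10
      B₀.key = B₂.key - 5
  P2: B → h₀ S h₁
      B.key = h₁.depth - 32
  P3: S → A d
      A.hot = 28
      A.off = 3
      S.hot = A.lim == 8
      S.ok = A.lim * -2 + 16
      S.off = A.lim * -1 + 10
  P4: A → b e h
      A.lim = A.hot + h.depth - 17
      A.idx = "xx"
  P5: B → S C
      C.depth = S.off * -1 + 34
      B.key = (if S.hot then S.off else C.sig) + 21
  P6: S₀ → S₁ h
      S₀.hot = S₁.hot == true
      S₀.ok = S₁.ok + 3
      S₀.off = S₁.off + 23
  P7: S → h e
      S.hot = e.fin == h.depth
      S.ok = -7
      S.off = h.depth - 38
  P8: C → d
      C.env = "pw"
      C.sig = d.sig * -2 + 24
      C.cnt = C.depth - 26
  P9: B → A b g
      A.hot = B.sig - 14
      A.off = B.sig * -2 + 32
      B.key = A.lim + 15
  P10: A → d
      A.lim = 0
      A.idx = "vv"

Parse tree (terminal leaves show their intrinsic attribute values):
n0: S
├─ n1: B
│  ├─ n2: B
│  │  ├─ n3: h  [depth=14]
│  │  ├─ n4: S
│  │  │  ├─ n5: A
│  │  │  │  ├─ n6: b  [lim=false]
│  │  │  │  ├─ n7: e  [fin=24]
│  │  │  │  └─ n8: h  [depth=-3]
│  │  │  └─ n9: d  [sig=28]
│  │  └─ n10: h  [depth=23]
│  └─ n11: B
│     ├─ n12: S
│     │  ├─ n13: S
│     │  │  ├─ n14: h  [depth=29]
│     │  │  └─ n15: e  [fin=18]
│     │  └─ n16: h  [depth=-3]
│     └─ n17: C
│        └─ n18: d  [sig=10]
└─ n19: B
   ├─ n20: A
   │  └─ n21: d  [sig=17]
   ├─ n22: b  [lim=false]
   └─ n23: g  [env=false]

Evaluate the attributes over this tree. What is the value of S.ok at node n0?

27

1. n1.off = false  [false]
2. n1.sig = 12  [12]
3. n2.off = false  [B₀.sig > 12]
4. n2.sig = 11  [B₀.sig - 1]
5. n3.depth = 14  [terminal]
6. n5.hot = 28  [28]
7. n5.off = 3  [3]
8. n6.lim = false  [terminal]
9. n7.fin = 24  [terminal]
10. n8.depth = -3  [terminal]
11. n5.lim = 8  [A.hot + h.depth - 17]
12. n5.idx = "xx"  ["xx"]
13. n9.sig = 28  [terminal]
14. n4.hot = true  [A.lim == 8]
15. n4.ok = 0  [A.lim * -2 + 16]
16. n4.off = 2  [A.lim * -1 + 10]
17. n10.depth = 23  [terminal]
18. n2.key = -9  [h₁.depth - 32]
19. n11.off = false  [B₀.off == true]
20. n11.sig = -7  [B₁.key + B₀.sig - 10]
21. n14.depth = 29  [terminal]
22. n15.fin = 18  [terminal]
23. n13.hot = false  [e.fin == h.depth]
24. n13.ok = -7  [-7]
25. n13.off = -9  [h.depth - 38]
26. n16.depth = -3  [terminal]
27. n12.hot = false  [S₁.hot == true]
28. n12.ok = -4  [S₁.ok + 3]
29. n12.off = 14  [S₁.off + 23]
30. n17.depth = 20  [S.off * -1 + 34]
31. n18.sig = 10  [terminal]
32. n17.env = "pw"  ["pw"]
33. n17.sig = 4  [d.sig * -2 + 24]
34. n17.cnt = -6  [C.depth - 26]
35. n11.key = 25  [(if S.hot then S.off else C.sig) + 21]
36. n1.key = 20  [B₂.key - 5]
37. n19.off = true  [B₀.key > 19]
38. n19.sig = 8  [8]
39. n20.hot = -6  [B.sig - 14]
40. n20.off = 16  [B.sig * -2 + 32]
41. n21.sig = 17  [terminal]
42. n20.lim = 0  [0]
43. n20.idx = "vv"  ["vv"]
44. n22.lim = false  [terminal]
45. n23.env = false  [terminal]
46. n19.key = 15  [A.lim + 15]
47. n0.hot = false  [B₀.key > 20]
48. n0.ok = 27  [B₀.key + 7]
49. n0.off = -9  [B₀.key + B₁.key - 44]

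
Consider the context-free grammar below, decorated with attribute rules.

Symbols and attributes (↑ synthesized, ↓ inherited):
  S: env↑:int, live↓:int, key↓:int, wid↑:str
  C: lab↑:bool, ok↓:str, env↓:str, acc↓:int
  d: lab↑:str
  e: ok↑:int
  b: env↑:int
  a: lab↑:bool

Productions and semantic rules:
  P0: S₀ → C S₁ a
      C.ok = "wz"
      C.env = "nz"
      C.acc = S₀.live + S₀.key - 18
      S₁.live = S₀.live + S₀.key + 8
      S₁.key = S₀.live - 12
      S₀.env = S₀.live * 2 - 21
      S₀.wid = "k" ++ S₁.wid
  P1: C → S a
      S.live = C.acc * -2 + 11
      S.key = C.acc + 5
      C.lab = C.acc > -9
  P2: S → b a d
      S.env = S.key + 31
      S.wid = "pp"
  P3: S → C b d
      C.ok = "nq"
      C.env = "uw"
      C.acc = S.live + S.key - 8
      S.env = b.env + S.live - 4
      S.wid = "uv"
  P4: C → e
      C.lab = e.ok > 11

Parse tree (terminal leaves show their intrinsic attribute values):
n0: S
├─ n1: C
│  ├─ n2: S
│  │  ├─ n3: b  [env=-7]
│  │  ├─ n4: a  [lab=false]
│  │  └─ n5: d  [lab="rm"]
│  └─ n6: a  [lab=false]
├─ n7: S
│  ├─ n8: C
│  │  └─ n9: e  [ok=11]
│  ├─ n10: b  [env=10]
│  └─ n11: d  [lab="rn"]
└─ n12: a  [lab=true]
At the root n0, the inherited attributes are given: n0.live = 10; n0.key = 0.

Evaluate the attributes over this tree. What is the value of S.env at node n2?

28

1. n0.live = 10  [given at root]
2. n0.key = 0  [given at root]
3. n1.ok = "wz"  ["wz"]
4. n1.env = "nz"  ["nz"]
5. n1.acc = -8  [S₀.live + S₀.key - 18]
6. n2.live = 27  [C.acc * -2 + 11]
7. n2.key = -3  [C.acc + 5]
8. n3.env = -7  [terminal]
9. n4.lab = false  [terminal]
10. n5.lab = "rm"  [terminal]
11. n2.env = 28  [S.key + 31]
12. n2.wid = "pp"  ["pp"]
13. n6.lab = false  [terminal]
14. n1.lab = true  [C.acc > -9]
15. n7.live = 18  [S₀.live + S₀.key + 8]
16. n7.key = -2  [S₀.live - 12]
17. n8.ok = "nq"  ["nq"]
18. n8.env = "uw"  ["uw"]
19. n8.acc = 8  [S.live + S.key - 8]
20. n9.ok = 11  [terminal]
21. n8.lab = false  [e.ok > 11]
22. n10.env = 10  [terminal]
23. n11.lab = "rn"  [terminal]
24. n7.env = 24  [b.env + S.live - 4]
25. n7.wid = "uv"  ["uv"]
26. n12.lab = true  [terminal]
27. n0.env = -1  [S₀.live * 2 - 21]
28. n0.wid = "kuv"  ["k" ++ S₁.wid]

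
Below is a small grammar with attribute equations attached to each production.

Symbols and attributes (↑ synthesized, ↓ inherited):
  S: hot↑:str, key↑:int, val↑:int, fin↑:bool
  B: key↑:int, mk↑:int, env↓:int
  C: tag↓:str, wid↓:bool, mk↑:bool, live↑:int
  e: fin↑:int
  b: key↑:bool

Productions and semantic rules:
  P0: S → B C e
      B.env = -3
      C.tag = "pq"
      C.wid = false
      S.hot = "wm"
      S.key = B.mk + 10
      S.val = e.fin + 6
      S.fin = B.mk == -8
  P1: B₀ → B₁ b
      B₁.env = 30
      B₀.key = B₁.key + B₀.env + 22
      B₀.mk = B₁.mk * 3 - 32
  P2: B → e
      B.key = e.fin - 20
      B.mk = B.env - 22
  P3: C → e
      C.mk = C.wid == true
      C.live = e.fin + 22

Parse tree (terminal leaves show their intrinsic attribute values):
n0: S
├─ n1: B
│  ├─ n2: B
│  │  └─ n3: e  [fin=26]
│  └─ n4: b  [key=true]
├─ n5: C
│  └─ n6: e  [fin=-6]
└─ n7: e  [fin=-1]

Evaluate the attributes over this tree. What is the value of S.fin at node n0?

1. n1.env = -3  [-3]
2. n2.env = 30  [30]
3. n3.fin = 26  [terminal]
4. n2.key = 6  [e.fin - 20]
5. n2.mk = 8  [B.env - 22]
6. n4.key = true  [terminal]
7. n1.key = 25  [B₁.key + B₀.env + 22]
8. n1.mk = -8  [B₁.mk * 3 - 32]
9. n5.tag = "pq"  ["pq"]
10. n5.wid = false  [false]
11. n6.fin = -6  [terminal]
12. n5.mk = false  [C.wid == true]
13. n5.live = 16  [e.fin + 22]
14. n7.fin = -1  [terminal]
15. n0.hot = "wm"  ["wm"]
16. n0.key = 2  [B.mk + 10]
17. n0.val = 5  [e.fin + 6]
18. n0.fin = true  [B.mk == -8]

true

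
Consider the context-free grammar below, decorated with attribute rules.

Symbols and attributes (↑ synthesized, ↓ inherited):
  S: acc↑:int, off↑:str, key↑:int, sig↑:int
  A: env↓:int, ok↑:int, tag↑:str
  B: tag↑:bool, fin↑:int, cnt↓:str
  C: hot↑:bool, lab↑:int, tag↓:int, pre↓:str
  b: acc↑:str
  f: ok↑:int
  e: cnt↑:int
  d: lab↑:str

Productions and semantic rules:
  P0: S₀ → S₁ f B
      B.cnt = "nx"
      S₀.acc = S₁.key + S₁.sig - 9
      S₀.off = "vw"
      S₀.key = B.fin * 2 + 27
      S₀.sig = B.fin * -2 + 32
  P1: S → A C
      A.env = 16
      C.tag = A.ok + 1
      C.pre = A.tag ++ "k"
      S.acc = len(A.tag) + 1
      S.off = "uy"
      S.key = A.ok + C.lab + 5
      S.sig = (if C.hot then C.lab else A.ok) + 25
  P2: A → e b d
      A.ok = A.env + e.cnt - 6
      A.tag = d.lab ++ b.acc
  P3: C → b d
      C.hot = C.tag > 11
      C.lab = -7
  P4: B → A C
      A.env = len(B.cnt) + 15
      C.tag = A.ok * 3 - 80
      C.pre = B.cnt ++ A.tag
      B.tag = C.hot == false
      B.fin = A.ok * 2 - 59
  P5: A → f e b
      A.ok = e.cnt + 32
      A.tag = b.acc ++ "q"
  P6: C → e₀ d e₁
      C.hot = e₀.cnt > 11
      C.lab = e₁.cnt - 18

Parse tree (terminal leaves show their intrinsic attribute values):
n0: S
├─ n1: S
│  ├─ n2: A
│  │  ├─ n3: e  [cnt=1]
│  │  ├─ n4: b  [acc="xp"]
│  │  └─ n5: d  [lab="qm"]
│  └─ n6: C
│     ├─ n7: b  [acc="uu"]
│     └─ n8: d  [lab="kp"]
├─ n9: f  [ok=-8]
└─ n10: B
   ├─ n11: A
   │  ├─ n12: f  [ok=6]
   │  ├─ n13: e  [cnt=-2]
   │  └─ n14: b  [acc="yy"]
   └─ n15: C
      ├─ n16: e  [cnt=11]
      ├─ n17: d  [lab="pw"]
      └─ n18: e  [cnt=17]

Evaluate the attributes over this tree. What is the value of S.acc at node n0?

1. n2.env = 16  [16]
2. n3.cnt = 1  [terminal]
3. n4.acc = "xp"  [terminal]
4. n5.lab = "qm"  [terminal]
5. n2.ok = 11  [A.env + e.cnt - 6]
6. n2.tag = "qmxp"  [d.lab ++ b.acc]
7. n6.tag = 12  [A.ok + 1]
8. n6.pre = "qmxpk"  [A.tag ++ "k"]
9. n7.acc = "uu"  [terminal]
10. n8.lab = "kp"  [terminal]
11. n6.hot = true  [C.tag > 11]
12. n6.lab = -7  [-7]
13. n1.acc = 5  [len(A.tag) + 1]
14. n1.off = "uy"  ["uy"]
15. n1.key = 9  [A.ok + C.lab + 5]
16. n1.sig = 18  [(if C.hot then C.lab else A.ok) + 25]
17. n9.ok = -8  [terminal]
18. n10.cnt = "nx"  ["nx"]
19. n11.env = 17  [len(B.cnt) + 15]
20. n12.ok = 6  [terminal]
21. n13.cnt = -2  [terminal]
22. n14.acc = "yy"  [terminal]
23. n11.ok = 30  [e.cnt + 32]
24. n11.tag = "yyq"  [b.acc ++ "q"]
25. n15.tag = 10  [A.ok * 3 - 80]
26. n15.pre = "nxyyq"  [B.cnt ++ A.tag]
27. n16.cnt = 11  [terminal]
28. n17.lab = "pw"  [terminal]
29. n18.cnt = 17  [terminal]
30. n15.hot = false  [e₀.cnt > 11]
31. n15.lab = -1  [e₁.cnt - 18]
32. n10.tag = true  [C.hot == false]
33. n10.fin = 1  [A.ok * 2 - 59]
34. n0.acc = 18  [S₁.key + S₁.sig - 9]
35. n0.off = "vw"  ["vw"]
36. n0.key = 29  [B.fin * 2 + 27]
37. n0.sig = 30  [B.fin * -2 + 32]

18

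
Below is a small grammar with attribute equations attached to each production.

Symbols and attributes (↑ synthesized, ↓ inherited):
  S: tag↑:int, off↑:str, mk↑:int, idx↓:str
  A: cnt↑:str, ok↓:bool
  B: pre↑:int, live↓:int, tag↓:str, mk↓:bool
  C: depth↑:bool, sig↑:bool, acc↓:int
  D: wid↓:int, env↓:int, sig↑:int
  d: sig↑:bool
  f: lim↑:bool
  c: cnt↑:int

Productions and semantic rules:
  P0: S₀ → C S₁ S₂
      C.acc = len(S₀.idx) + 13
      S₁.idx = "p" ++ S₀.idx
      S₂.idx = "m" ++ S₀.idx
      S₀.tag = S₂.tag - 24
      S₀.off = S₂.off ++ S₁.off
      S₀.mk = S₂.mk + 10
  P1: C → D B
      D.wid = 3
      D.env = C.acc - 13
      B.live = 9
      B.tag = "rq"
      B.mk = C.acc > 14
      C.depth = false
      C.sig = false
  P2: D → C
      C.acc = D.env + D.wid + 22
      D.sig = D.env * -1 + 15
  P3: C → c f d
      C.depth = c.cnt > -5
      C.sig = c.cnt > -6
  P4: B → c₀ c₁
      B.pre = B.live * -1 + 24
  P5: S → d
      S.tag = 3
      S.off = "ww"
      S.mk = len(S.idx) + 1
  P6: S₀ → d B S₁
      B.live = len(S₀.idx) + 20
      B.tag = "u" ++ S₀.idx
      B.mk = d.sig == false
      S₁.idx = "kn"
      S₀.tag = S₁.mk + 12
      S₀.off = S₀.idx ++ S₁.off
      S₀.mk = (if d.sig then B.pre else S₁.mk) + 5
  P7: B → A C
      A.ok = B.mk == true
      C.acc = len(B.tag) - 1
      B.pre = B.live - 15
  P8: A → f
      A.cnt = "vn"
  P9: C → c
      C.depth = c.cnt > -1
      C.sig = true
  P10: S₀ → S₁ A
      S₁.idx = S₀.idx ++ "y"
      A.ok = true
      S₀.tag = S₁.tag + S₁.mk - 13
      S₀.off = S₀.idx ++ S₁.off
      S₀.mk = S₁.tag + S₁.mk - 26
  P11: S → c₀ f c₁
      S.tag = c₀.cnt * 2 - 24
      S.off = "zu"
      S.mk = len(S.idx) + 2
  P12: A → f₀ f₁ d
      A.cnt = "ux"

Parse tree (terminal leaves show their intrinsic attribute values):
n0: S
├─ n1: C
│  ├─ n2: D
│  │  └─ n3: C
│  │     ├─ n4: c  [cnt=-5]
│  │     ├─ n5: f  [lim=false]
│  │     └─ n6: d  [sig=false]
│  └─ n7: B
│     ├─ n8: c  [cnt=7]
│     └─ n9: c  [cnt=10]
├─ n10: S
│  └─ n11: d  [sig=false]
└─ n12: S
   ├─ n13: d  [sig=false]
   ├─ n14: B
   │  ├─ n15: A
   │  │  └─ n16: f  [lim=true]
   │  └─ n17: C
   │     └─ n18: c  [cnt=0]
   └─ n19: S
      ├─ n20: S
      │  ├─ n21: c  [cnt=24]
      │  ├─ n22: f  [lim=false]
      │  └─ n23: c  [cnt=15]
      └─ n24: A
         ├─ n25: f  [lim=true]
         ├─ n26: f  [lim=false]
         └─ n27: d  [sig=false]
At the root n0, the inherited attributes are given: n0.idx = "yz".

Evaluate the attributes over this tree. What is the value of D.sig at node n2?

13

1. n0.idx = "yz"  [given at root]
2. n1.acc = 15  [len(S₀.idx) + 13]
3. n2.wid = 3  [3]
4. n2.env = 2  [C.acc - 13]
5. n3.acc = 27  [D.env + D.wid + 22]
6. n4.cnt = -5  [terminal]
7. n5.lim = false  [terminal]
8. n6.sig = false  [terminal]
9. n3.depth = false  [c.cnt > -5]
10. n3.sig = true  [c.cnt > -6]
11. n2.sig = 13  [D.env * -1 + 15]
12. n7.live = 9  [9]
13. n7.tag = "rq"  ["rq"]
14. n7.mk = true  [C.acc > 14]
15. n8.cnt = 7  [terminal]
16. n9.cnt = 10  [terminal]
17. n7.pre = 15  [B.live * -1 + 24]
18. n1.depth = false  [false]
19. n1.sig = false  [false]
20. n10.idx = "pyz"  ["p" ++ S₀.idx]
21. n11.sig = false  [terminal]
22. n10.tag = 3  [3]
23. n10.off = "ww"  ["ww"]
24. n10.mk = 4  [len(S.idx) + 1]
25. n12.idx = "myz"  ["m" ++ S₀.idx]
26. n13.sig = false  [terminal]
27. n14.live = 23  [len(S₀.idx) + 20]
28. n14.tag = "umyz"  ["u" ++ S₀.idx]
29. n14.mk = true  [d.sig == false]
30. n15.ok = true  [B.mk == true]
31. n16.lim = true  [terminal]
32. n15.cnt = "vn"  ["vn"]
33. n17.acc = 3  [len(B.tag) - 1]
34. n18.cnt = 0  [terminal]
35. n17.depth = true  [c.cnt > -1]
36. n17.sig = true  [true]
37. n14.pre = 8  [B.live - 15]
38. n19.idx = "kn"  ["kn"]
39. n20.idx = "kny"  [S₀.idx ++ "y"]
40. n21.cnt = 24  [terminal]
41. n22.lim = false  [terminal]
42. n23.cnt = 15  [terminal]
43. n20.tag = 24  [c₀.cnt * 2 - 24]
44. n20.off = "zu"  ["zu"]
45. n20.mk = 5  [len(S.idx) + 2]
46. n24.ok = true  [true]
47. n25.lim = true  [terminal]
48. n26.lim = false  [terminal]
49. n27.sig = false  [terminal]
50. n24.cnt = "ux"  ["ux"]
51. n19.tag = 16  [S₁.tag + S₁.mk - 13]
52. n19.off = "knzu"  [S₀.idx ++ S₁.off]
53. n19.mk = 3  [S₁.tag + S₁.mk - 26]
54. n12.tag = 15  [S₁.mk + 12]
55. n12.off = "myzknzu"  [S₀.idx ++ S₁.off]
56. n12.mk = 8  [(if d.sig then B.pre else S₁.mk) + 5]
57. n0.tag = -9  [S₂.tag - 24]
58. n0.off = "myzknzuww"  [S₂.off ++ S₁.off]
59. n0.mk = 18  [S₂.mk + 10]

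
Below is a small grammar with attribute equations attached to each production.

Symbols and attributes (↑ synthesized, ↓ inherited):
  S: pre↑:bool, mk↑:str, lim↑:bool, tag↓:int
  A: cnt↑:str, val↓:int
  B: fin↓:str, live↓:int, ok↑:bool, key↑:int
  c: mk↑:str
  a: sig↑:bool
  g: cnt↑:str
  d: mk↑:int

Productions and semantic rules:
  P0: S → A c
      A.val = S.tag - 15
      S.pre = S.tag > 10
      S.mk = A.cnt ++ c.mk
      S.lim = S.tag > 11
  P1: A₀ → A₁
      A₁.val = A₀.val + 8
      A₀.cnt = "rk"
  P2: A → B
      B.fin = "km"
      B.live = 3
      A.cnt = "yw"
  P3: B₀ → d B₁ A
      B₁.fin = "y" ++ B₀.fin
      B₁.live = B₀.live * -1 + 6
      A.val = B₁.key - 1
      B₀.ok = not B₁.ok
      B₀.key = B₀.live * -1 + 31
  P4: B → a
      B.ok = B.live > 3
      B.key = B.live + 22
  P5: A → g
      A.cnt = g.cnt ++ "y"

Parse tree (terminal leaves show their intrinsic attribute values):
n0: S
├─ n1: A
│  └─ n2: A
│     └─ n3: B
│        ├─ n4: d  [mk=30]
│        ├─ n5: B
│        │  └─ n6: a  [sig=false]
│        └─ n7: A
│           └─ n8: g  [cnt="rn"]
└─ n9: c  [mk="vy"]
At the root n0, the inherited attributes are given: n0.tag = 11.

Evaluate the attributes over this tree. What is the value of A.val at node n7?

24

1. n0.tag = 11  [given at root]
2. n1.val = -4  [S.tag - 15]
3. n2.val = 4  [A₀.val + 8]
4. n3.fin = "km"  ["km"]
5. n3.live = 3  [3]
6. n4.mk = 30  [terminal]
7. n5.fin = "ykm"  ["y" ++ B₀.fin]
8. n5.live = 3  [B₀.live * -1 + 6]
9. n6.sig = false  [terminal]
10. n5.ok = false  [B.live > 3]
11. n5.key = 25  [B.live + 22]
12. n7.val = 24  [B₁.key - 1]
13. n8.cnt = "rn"  [terminal]
14. n7.cnt = "rny"  [g.cnt ++ "y"]
15. n3.ok = true  [not B₁.ok]
16. n3.key = 28  [B₀.live * -1 + 31]
17. n2.cnt = "yw"  ["yw"]
18. n1.cnt = "rk"  ["rk"]
19. n9.mk = "vy"  [terminal]
20. n0.pre = true  [S.tag > 10]
21. n0.mk = "rkvy"  [A.cnt ++ c.mk]
22. n0.lim = false  [S.tag > 11]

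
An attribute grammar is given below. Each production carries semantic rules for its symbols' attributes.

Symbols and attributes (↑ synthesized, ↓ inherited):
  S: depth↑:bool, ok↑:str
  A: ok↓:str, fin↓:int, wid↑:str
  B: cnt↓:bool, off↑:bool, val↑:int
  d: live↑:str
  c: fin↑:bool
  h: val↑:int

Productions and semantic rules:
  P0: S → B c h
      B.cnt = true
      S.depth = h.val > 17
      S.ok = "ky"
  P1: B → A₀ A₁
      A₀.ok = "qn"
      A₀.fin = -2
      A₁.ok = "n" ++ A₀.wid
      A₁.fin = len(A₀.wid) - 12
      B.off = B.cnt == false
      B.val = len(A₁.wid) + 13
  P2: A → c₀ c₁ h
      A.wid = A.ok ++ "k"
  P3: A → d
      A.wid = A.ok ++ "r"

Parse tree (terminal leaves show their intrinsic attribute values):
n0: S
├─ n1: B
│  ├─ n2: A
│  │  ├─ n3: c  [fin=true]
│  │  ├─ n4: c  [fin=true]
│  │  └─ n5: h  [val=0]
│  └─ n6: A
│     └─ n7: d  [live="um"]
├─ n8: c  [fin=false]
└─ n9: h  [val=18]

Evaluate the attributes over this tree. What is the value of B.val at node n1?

18

1. n1.cnt = true  [true]
2. n2.ok = "qn"  ["qn"]
3. n2.fin = -2  [-2]
4. n3.fin = true  [terminal]
5. n4.fin = true  [terminal]
6. n5.val = 0  [terminal]
7. n2.wid = "qnk"  [A.ok ++ "k"]
8. n6.ok = "nqnk"  ["n" ++ A₀.wid]
9. n6.fin = -9  [len(A₀.wid) - 12]
10. n7.live = "um"  [terminal]
11. n6.wid = "nqnkr"  [A.ok ++ "r"]
12. n1.off = false  [B.cnt == false]
13. n1.val = 18  [len(A₁.wid) + 13]
14. n8.fin = false  [terminal]
15. n9.val = 18  [terminal]
16. n0.depth = true  [h.val > 17]
17. n0.ok = "ky"  ["ky"]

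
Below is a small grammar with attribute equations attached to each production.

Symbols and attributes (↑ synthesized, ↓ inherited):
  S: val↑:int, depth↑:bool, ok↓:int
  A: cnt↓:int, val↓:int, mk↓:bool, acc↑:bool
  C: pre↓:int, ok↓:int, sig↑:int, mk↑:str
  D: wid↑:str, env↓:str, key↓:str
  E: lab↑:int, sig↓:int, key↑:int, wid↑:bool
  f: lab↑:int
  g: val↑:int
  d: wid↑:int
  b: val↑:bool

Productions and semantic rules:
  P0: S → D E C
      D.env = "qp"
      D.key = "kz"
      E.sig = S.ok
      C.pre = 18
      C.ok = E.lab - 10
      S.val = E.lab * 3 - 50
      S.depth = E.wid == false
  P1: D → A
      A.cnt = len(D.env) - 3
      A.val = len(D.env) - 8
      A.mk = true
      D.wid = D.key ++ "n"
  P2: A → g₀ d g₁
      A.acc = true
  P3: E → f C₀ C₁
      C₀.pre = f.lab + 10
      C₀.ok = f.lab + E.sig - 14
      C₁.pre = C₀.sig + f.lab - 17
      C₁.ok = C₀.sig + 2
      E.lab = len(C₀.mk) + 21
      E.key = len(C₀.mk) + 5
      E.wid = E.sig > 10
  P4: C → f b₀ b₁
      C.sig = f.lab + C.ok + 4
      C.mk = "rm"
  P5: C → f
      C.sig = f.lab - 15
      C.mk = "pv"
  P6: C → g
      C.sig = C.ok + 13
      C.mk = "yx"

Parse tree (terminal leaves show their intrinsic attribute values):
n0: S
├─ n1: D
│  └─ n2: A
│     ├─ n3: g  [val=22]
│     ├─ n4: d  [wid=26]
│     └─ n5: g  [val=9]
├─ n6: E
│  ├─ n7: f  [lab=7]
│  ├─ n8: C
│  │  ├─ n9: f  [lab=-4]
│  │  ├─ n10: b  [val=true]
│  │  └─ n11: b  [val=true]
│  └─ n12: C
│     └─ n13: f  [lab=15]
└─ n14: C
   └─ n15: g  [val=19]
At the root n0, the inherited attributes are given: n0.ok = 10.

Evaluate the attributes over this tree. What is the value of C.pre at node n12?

1. n0.ok = 10  [given at root]
2. n1.env = "qp"  ["qp"]
3. n1.key = "kz"  ["kz"]
4. n2.cnt = -1  [len(D.env) - 3]
5. n2.val = -6  [len(D.env) - 8]
6. n2.mk = true  [true]
7. n3.val = 22  [terminal]
8. n4.wid = 26  [terminal]
9. n5.val = 9  [terminal]
10. n2.acc = true  [true]
11. n1.wid = "kzn"  [D.key ++ "n"]
12. n6.sig = 10  [S.ok]
13. n7.lab = 7  [terminal]
14. n8.pre = 17  [f.lab + 10]
15. n8.ok = 3  [f.lab + E.sig - 14]
16. n9.lab = -4  [terminal]
17. n10.val = true  [terminal]
18. n11.val = true  [terminal]
19. n8.sig = 3  [f.lab + C.ok + 4]
20. n8.mk = "rm"  ["rm"]
21. n12.pre = -7  [C₀.sig + f.lab - 17]
22. n12.ok = 5  [C₀.sig + 2]
23. n13.lab = 15  [terminal]
24. n12.sig = 0  [f.lab - 15]
25. n12.mk = "pv"  ["pv"]
26. n6.lab = 23  [len(C₀.mk) + 21]
27. n6.key = 7  [len(C₀.mk) + 5]
28. n6.wid = false  [E.sig > 10]
29. n14.pre = 18  [18]
30. n14.ok = 13  [E.lab - 10]
31. n15.val = 19  [terminal]
32. n14.sig = 26  [C.ok + 13]
33. n14.mk = "yx"  ["yx"]
34. n0.val = 19  [E.lab * 3 - 50]
35. n0.depth = true  [E.wid == false]

-7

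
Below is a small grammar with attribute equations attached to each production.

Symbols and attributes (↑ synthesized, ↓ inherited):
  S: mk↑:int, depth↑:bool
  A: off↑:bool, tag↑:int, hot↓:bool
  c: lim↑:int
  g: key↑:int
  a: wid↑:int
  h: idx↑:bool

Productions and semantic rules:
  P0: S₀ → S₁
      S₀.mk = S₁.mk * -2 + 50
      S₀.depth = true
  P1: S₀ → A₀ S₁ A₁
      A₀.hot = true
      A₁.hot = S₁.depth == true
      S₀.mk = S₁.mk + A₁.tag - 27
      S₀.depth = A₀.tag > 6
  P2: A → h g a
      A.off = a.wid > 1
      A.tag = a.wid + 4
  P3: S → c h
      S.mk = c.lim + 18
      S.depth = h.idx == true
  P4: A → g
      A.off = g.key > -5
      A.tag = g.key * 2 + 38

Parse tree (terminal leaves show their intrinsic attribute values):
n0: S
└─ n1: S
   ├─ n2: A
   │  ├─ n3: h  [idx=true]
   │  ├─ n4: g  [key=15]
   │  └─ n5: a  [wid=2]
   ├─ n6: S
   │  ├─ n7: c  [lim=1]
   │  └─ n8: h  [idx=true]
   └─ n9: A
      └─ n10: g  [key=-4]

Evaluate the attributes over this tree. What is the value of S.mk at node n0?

1. n2.hot = true  [true]
2. n3.idx = true  [terminal]
3. n4.key = 15  [terminal]
4. n5.wid = 2  [terminal]
5. n2.off = true  [a.wid > 1]
6. n2.tag = 6  [a.wid + 4]
7. n7.lim = 1  [terminal]
8. n8.idx = true  [terminal]
9. n6.mk = 19  [c.lim + 18]
10. n6.depth = true  [h.idx == true]
11. n9.hot = true  [S₁.depth == true]
12. n10.key = -4  [terminal]
13. n9.off = true  [g.key > -5]
14. n9.tag = 30  [g.key * 2 + 38]
15. n1.mk = 22  [S₁.mk + A₁.tag - 27]
16. n1.depth = false  [A₀.tag > 6]
17. n0.mk = 6  [S₁.mk * -2 + 50]
18. n0.depth = true  [true]

6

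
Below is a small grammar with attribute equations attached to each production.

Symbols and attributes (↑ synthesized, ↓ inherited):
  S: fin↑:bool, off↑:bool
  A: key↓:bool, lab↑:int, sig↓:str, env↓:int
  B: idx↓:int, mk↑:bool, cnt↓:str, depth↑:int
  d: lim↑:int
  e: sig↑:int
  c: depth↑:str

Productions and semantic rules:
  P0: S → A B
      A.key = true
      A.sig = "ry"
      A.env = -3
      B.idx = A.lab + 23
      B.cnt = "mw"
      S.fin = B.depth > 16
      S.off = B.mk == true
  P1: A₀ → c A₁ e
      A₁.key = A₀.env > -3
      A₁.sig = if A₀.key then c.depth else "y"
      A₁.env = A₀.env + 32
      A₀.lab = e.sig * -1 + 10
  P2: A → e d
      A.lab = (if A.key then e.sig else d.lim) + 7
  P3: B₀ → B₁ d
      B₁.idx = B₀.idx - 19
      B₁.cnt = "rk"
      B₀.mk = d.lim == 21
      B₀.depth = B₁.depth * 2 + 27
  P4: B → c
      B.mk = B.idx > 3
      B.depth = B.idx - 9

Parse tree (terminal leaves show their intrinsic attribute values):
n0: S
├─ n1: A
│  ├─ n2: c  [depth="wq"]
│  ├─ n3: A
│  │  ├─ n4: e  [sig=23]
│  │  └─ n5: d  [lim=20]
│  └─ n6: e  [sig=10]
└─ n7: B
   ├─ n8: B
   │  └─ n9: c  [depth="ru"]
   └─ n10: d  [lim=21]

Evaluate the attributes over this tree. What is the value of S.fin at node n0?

true

1. n1.key = true  [true]
2. n1.sig = "ry"  ["ry"]
3. n1.env = -3  [-3]
4. n2.depth = "wq"  [terminal]
5. n3.key = false  [A₀.env > -3]
6. n3.sig = "wq"  [if A₀.key then c.depth else "y"]
7. n3.env = 29  [A₀.env + 32]
8. n4.sig = 23  [terminal]
9. n5.lim = 20  [terminal]
10. n3.lab = 27  [(if A.key then e.sig else d.lim) + 7]
11. n6.sig = 10  [terminal]
12. n1.lab = 0  [e.sig * -1 + 10]
13. n7.idx = 23  [A.lab + 23]
14. n7.cnt = "mw"  ["mw"]
15. n8.idx = 4  [B₀.idx - 19]
16. n8.cnt = "rk"  ["rk"]
17. n9.depth = "ru"  [terminal]
18. n8.mk = true  [B.idx > 3]
19. n8.depth = -5  [B.idx - 9]
20. n10.lim = 21  [terminal]
21. n7.mk = true  [d.lim == 21]
22. n7.depth = 17  [B₁.depth * 2 + 27]
23. n0.fin = true  [B.depth > 16]
24. n0.off = true  [B.mk == true]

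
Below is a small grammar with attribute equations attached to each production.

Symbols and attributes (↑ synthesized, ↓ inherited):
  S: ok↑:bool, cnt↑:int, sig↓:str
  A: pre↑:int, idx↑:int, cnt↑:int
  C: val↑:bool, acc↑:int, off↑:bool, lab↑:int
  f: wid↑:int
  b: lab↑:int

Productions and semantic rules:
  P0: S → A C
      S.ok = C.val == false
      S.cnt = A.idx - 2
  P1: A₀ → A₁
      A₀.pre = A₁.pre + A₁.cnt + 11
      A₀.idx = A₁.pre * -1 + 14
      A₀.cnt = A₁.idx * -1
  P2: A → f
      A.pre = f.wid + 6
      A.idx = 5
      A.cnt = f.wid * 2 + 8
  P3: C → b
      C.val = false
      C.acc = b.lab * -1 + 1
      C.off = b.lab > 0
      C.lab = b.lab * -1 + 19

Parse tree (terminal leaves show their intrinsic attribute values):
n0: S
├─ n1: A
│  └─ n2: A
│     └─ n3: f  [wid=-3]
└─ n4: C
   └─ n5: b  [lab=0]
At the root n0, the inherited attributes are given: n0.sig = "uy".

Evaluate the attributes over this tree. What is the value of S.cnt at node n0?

1. n0.sig = "uy"  [given at root]
2. n3.wid = -3  [terminal]
3. n2.pre = 3  [f.wid + 6]
4. n2.idx = 5  [5]
5. n2.cnt = 2  [f.wid * 2 + 8]
6. n1.pre = 16  [A₁.pre + A₁.cnt + 11]
7. n1.idx = 11  [A₁.pre * -1 + 14]
8. n1.cnt = -5  [A₁.idx * -1]
9. n5.lab = 0  [terminal]
10. n4.val = false  [false]
11. n4.acc = 1  [b.lab * -1 + 1]
12. n4.off = false  [b.lab > 0]
13. n4.lab = 19  [b.lab * -1 + 19]
14. n0.ok = true  [C.val == false]
15. n0.cnt = 9  [A.idx - 2]

9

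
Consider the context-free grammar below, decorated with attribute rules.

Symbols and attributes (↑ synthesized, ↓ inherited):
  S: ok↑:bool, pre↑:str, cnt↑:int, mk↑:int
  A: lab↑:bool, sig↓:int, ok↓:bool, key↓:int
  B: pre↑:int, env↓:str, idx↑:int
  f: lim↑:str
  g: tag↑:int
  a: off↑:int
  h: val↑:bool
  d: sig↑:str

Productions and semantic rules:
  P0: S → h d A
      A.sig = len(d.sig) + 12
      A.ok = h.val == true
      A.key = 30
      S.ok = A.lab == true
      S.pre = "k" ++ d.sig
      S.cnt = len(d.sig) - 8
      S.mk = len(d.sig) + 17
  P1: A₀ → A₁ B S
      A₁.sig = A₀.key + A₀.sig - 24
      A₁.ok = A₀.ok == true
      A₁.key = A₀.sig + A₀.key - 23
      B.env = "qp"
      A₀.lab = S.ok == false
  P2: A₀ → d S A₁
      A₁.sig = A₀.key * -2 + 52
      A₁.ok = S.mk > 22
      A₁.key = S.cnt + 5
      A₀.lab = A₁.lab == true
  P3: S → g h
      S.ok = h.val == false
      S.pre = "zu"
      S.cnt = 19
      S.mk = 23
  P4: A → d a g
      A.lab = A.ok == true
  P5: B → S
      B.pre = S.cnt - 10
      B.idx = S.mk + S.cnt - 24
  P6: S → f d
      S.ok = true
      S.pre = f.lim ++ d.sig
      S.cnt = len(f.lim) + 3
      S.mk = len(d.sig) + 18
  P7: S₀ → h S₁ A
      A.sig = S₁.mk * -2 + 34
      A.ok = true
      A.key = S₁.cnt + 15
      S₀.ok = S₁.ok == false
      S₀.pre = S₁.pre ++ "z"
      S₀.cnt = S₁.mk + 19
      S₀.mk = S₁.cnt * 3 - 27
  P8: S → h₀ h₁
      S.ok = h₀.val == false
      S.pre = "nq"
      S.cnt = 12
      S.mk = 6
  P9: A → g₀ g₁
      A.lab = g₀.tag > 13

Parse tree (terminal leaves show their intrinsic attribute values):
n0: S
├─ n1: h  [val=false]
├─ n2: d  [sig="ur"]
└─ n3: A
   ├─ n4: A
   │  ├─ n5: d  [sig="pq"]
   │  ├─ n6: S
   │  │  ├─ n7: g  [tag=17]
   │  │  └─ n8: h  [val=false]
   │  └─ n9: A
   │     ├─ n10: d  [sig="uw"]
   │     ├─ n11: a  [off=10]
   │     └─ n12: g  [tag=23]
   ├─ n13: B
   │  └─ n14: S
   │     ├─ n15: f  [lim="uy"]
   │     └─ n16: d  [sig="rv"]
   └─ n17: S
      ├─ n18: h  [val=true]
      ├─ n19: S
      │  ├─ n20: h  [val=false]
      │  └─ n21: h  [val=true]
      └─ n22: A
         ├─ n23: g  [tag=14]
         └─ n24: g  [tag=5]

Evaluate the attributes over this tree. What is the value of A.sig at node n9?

1. n1.val = false  [terminal]
2. n2.sig = "ur"  [terminal]
3. n3.sig = 14  [len(d.sig) + 12]
4. n3.ok = false  [h.val == true]
5. n3.key = 30  [30]
6. n4.sig = 20  [A₀.key + A₀.sig - 24]
7. n4.ok = false  [A₀.ok == true]
8. n4.key = 21  [A₀.sig + A₀.key - 23]
9. n5.sig = "pq"  [terminal]
10. n7.tag = 17  [terminal]
11. n8.val = false  [terminal]
12. n6.ok = true  [h.val == false]
13. n6.pre = "zu"  ["zu"]
14. n6.cnt = 19  [19]
15. n6.mk = 23  [23]
16. n9.sig = 10  [A₀.key * -2 + 52]
17. n9.ok = true  [S.mk > 22]
18. n9.key = 24  [S.cnt + 5]
19. n10.sig = "uw"  [terminal]
20. n11.off = 10  [terminal]
21. n12.tag = 23  [terminal]
22. n9.lab = true  [A.ok == true]
23. n4.lab = true  [A₁.lab == true]
24. n13.env = "qp"  ["qp"]
25. n15.lim = "uy"  [terminal]
26. n16.sig = "rv"  [terminal]
27. n14.ok = true  [true]
28. n14.pre = "uyrv"  [f.lim ++ d.sig]
29. n14.cnt = 5  [len(f.lim) + 3]
30. n14.mk = 20  [len(d.sig) + 18]
31. n13.pre = -5  [S.cnt - 10]
32. n13.idx = 1  [S.mk + S.cnt - 24]
33. n18.val = true  [terminal]
34. n20.val = false  [terminal]
35. n21.val = true  [terminal]
36. n19.ok = true  [h₀.val == false]
37. n19.pre = "nq"  ["nq"]
38. n19.cnt = 12  [12]
39. n19.mk = 6  [6]
40. n22.sig = 22  [S₁.mk * -2 + 34]
41. n22.ok = true  [true]
42. n22.key = 27  [S₁.cnt + 15]
43. n23.tag = 14  [terminal]
44. n24.tag = 5  [terminal]
45. n22.lab = true  [g₀.tag > 13]
46. n17.ok = false  [S₁.ok == false]
47. n17.pre = "nqz"  [S₁.pre ++ "z"]
48. n17.cnt = 25  [S₁.mk + 19]
49. n17.mk = 9  [S₁.cnt * 3 - 27]
50. n3.lab = true  [S.ok == false]
51. n0.ok = true  [A.lab == true]
52. n0.pre = "kur"  ["k" ++ d.sig]
53. n0.cnt = -6  [len(d.sig) - 8]
54. n0.mk = 19  [len(d.sig) + 17]

10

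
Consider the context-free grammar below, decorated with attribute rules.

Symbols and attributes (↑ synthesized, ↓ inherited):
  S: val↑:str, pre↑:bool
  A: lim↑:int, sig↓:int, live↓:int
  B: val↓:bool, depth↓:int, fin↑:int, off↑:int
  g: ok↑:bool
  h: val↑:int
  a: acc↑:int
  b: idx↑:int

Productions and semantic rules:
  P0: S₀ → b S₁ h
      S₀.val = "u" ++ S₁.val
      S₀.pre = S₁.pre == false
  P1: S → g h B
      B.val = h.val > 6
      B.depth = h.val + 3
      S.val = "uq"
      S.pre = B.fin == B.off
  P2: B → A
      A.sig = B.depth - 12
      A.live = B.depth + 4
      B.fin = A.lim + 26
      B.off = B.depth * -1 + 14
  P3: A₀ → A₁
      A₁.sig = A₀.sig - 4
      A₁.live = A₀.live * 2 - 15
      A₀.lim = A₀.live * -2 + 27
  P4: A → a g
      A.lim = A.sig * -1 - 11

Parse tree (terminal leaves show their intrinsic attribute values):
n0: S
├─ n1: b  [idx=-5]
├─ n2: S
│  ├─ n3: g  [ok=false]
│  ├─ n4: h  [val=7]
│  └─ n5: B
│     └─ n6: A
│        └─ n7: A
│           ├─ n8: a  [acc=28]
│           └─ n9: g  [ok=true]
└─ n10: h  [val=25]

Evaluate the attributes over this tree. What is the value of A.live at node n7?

1. n1.idx = -5  [terminal]
2. n3.ok = false  [terminal]
3. n4.val = 7  [terminal]
4. n5.val = true  [h.val > 6]
5. n5.depth = 10  [h.val + 3]
6. n6.sig = -2  [B.depth - 12]
7. n6.live = 14  [B.depth + 4]
8. n7.sig = -6  [A₀.sig - 4]
9. n7.live = 13  [A₀.live * 2 - 15]
10. n8.acc = 28  [terminal]
11. n9.ok = true  [terminal]
12. n7.lim = -5  [A.sig * -1 - 11]
13. n6.lim = -1  [A₀.live * -2 + 27]
14. n5.fin = 25  [A.lim + 26]
15. n5.off = 4  [B.depth * -1 + 14]
16. n2.val = "uq"  ["uq"]
17. n2.pre = false  [B.fin == B.off]
18. n10.val = 25  [terminal]
19. n0.val = "uuq"  ["u" ++ S₁.val]
20. n0.pre = true  [S₁.pre == false]

13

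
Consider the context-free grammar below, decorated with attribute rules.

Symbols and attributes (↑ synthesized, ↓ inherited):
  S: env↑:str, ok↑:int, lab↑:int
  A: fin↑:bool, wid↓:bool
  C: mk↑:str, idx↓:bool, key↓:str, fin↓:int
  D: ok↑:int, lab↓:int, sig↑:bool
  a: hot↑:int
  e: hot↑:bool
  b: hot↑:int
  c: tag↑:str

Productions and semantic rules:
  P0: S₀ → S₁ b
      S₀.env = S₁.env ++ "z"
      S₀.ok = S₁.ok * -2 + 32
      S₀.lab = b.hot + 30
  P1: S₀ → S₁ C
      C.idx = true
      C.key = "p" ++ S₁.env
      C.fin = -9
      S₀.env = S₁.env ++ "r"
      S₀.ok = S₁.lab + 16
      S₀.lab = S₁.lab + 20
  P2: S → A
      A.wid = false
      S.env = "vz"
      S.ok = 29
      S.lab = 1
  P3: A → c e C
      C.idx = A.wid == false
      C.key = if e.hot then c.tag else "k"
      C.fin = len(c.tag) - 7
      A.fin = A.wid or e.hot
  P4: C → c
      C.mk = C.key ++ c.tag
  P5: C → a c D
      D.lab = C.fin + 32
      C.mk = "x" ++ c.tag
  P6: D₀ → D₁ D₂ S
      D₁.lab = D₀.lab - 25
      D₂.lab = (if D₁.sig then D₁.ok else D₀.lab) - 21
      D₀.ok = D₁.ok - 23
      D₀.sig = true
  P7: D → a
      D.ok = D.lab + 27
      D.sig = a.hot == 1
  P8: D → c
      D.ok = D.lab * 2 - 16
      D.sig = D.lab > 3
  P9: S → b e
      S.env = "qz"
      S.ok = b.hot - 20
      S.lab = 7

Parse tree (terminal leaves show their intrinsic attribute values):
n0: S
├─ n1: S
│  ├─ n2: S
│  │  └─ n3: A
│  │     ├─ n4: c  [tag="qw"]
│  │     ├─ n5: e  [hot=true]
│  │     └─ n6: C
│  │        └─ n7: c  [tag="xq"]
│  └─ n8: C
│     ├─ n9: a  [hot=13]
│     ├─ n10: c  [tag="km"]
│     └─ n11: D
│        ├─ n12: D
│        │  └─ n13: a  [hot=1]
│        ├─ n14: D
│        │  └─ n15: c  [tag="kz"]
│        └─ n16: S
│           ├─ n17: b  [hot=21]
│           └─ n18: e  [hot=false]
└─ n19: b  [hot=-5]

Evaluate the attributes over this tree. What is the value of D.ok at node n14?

-8

1. n3.wid = false  [false]
2. n4.tag = "qw"  [terminal]
3. n5.hot = true  [terminal]
4. n6.idx = true  [A.wid == false]
5. n6.key = "qw"  [if e.hot then c.tag else "k"]
6. n6.fin = -5  [len(c.tag) - 7]
7. n7.tag = "xq"  [terminal]
8. n6.mk = "qwxq"  [C.key ++ c.tag]
9. n3.fin = true  [A.wid or e.hot]
10. n2.env = "vz"  ["vz"]
11. n2.ok = 29  [29]
12. n2.lab = 1  [1]
13. n8.idx = true  [true]
14. n8.key = "pvz"  ["p" ++ S₁.env]
15. n8.fin = -9  [-9]
16. n9.hot = 13  [terminal]
17. n10.tag = "km"  [terminal]
18. n11.lab = 23  [C.fin + 32]
19. n12.lab = -2  [D₀.lab - 25]
20. n13.hot = 1  [terminal]
21. n12.ok = 25  [D.lab + 27]
22. n12.sig = true  [a.hot == 1]
23. n14.lab = 4  [(if D₁.sig then D₁.ok else D₀.lab) - 21]
24. n15.tag = "kz"  [terminal]
25. n14.ok = -8  [D.lab * 2 - 16]
26. n14.sig = true  [D.lab > 3]
27. n17.hot = 21  [terminal]
28. n18.hot = false  [terminal]
29. n16.env = "qz"  ["qz"]
30. n16.ok = 1  [b.hot - 20]
31. n16.lab = 7  [7]
32. n11.ok = 2  [D₁.ok - 23]
33. n11.sig = true  [true]
34. n8.mk = "xkm"  ["x" ++ c.tag]
35. n1.env = "vzr"  [S₁.env ++ "r"]
36. n1.ok = 17  [S₁.lab + 16]
37. n1.lab = 21  [S₁.lab + 20]
38. n19.hot = -5  [terminal]
39. n0.env = "vzrz"  [S₁.env ++ "z"]
40. n0.ok = -2  [S₁.ok * -2 + 32]
41. n0.lab = 25  [b.hot + 30]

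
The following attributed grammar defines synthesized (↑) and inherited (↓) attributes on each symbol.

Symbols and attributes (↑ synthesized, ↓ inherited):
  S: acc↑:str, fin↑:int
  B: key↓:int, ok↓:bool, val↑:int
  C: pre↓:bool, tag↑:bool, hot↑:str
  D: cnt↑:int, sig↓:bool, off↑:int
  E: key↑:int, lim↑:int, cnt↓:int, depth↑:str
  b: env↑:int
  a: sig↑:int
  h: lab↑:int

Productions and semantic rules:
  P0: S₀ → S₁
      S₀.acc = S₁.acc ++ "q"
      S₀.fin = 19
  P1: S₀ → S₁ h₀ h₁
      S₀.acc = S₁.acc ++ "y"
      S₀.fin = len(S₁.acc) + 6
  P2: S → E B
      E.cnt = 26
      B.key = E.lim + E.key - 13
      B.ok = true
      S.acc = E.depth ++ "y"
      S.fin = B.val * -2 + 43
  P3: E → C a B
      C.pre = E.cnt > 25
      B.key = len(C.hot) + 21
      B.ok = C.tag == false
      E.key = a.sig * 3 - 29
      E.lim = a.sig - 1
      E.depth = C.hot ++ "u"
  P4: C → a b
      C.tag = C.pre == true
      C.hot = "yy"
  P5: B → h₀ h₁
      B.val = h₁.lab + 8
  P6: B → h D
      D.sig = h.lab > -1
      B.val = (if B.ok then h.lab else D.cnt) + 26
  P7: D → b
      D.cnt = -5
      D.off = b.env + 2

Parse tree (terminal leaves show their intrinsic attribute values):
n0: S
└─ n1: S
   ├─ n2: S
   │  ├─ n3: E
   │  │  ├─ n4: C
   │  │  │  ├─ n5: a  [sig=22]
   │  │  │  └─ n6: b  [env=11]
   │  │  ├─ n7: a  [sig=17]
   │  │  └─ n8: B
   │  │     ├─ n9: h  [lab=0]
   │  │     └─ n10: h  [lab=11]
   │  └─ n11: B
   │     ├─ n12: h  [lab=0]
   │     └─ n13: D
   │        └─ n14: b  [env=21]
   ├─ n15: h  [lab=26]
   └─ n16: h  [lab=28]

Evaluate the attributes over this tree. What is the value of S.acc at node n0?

1. n3.cnt = 26  [26]
2. n4.pre = true  [E.cnt > 25]
3. n5.sig = 22  [terminal]
4. n6.env = 11  [terminal]
5. n4.tag = true  [C.pre == true]
6. n4.hot = "yy"  ["yy"]
7. n7.sig = 17  [terminal]
8. n8.key = 23  [len(C.hot) + 21]
9. n8.ok = false  [C.tag == false]
10. n9.lab = 0  [terminal]
11. n10.lab = 11  [terminal]
12. n8.val = 19  [h₁.lab + 8]
13. n3.key = 22  [a.sig * 3 - 29]
14. n3.lim = 16  [a.sig - 1]
15. n3.depth = "yyu"  [C.hot ++ "u"]
16. n11.key = 25  [E.lim + E.key - 13]
17. n11.ok = true  [true]
18. n12.lab = 0  [terminal]
19. n13.sig = true  [h.lab > -1]
20. n14.env = 21  [terminal]
21. n13.cnt = -5  [-5]
22. n13.off = 23  [b.env + 2]
23. n11.val = 26  [(if B.ok then h.lab else D.cnt) + 26]
24. n2.acc = "yyuy"  [E.depth ++ "y"]
25. n2.fin = -9  [B.val * -2 + 43]
26. n15.lab = 26  [terminal]
27. n16.lab = 28  [terminal]
28. n1.acc = "yyuyy"  [S₁.acc ++ "y"]
29. n1.fin = 10  [len(S₁.acc) + 6]
30. n0.acc = "yyuyyq"  [S₁.acc ++ "q"]
31. n0.fin = 19  [19]

"yyuyyq"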